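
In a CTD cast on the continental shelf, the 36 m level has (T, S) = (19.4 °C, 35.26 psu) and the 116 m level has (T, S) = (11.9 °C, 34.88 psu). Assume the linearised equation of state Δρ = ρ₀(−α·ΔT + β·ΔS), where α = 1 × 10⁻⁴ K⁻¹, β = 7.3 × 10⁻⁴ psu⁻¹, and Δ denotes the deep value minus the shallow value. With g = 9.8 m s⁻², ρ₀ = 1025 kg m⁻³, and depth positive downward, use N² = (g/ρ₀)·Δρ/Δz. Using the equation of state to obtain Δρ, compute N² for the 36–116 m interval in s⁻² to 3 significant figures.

5.79 × 10⁻⁵ s⁻²

ΔT = -7.5 K, ΔS = -0.38 psu (deep − shallow).
Δρ/ρ₀ = −αΔT + βΔS = 7.50 × 10⁻⁴ − 2.774 × 10⁻⁴ = 4.726 × 10⁻⁴, so Δρ ≈ 0.4844 kg m⁻³.
N² = (g/ρ₀)·Δρ/Δz = g·(Δρ/ρ₀)/Δz = 9.8 × 4.726 × 10⁻⁴ / 80 = 5.7894 × 10⁻⁵ s⁻² ≈ 5.79 × 10⁻⁵ s⁻².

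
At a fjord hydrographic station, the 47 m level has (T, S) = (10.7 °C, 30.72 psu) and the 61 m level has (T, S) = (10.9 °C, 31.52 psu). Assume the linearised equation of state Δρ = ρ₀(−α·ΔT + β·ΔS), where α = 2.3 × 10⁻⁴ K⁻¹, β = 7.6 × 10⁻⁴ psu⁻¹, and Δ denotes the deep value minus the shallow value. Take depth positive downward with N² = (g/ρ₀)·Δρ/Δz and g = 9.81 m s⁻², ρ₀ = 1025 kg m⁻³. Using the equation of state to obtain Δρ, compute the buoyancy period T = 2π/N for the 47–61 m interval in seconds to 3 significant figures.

317 s

ΔT = +0.2 K, ΔS = +0.80 psu (deep − shallow).
Δρ/ρ₀ = −αΔT + βΔS = -4.60 × 10⁻⁵ + 6.08 × 10⁻⁴ = 5.62 × 10⁻⁴, so Δρ ≈ 0.5760 kg m⁻³.
N² = (g/ρ₀)·Δρ/Δz = g·(Δρ/ρ₀)/Δz = 9.81 × 5.62 × 10⁻⁴ / 14 = 3.9380 × 10⁻⁴ s⁻².
N = √(3.9380 × 10⁻⁴) = 0.019844 rad s⁻¹ → T = 2π/N = 316.63 s ≈ 317 s.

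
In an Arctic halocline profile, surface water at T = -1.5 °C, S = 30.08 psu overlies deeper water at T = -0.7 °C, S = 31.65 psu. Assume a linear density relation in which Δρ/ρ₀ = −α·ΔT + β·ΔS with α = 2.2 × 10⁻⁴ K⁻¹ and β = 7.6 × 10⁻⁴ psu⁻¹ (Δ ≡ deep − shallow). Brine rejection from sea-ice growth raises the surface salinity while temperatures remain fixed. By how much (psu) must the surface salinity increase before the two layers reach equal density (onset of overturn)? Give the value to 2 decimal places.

1.34 psu

Neutral buoyancy requires −α(T_deep − T_surf) + β(S_deep − S_surf′) = 0.
S_surf′ = S_deep − (α/β)·ΔT = 31.65 − (2.2 × 10⁻⁴/7.6 × 10⁻⁴)·(+0.8) = 31.4184 psu.
Increase required: 31.4184 − 30.08 = 1.3384 psu.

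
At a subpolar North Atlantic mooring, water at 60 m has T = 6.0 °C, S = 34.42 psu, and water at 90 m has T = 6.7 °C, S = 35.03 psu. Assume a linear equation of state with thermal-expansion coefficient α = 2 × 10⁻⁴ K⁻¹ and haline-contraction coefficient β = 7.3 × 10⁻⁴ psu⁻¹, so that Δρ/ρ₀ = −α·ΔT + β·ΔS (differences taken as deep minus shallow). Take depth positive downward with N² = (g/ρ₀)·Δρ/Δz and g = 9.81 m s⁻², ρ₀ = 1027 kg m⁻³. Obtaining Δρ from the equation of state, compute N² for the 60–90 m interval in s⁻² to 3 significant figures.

ΔT = +0.7 K, ΔS = +0.61 psu (deep − shallow).
Δρ/ρ₀ = −αΔT + βΔS = -1.40 × 10⁻⁴ + 4.453 × 10⁻⁴ = 3.053 × 10⁻⁴, so Δρ ≈ 0.3135 kg m⁻³.
N² = (g/ρ₀)·Δρ/Δz = g·(Δρ/ρ₀)/Δz = 9.81 × 3.053 × 10⁻⁴ / 30 = 9.9833 × 10⁻⁵ s⁻² ≈ 9.98 × 10⁻⁵ s⁻².

9.98 × 10⁻⁵ s⁻²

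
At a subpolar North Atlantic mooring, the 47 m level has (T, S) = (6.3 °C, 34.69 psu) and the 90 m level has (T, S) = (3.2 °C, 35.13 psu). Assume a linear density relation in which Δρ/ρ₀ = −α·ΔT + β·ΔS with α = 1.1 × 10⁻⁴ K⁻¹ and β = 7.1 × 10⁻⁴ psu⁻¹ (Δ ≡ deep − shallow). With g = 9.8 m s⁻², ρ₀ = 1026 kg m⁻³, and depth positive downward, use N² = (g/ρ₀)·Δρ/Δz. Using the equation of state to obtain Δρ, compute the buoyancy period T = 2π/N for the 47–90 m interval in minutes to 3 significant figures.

8.58 min

ΔT = -3.1 K, ΔS = +0.44 psu (deep − shallow).
Δρ/ρ₀ = −αΔT + βΔS = 3.41 × 10⁻⁴ + 3.124 × 10⁻⁴ = 6.534 × 10⁻⁴, so Δρ ≈ 0.6704 kg m⁻³.
N² = (g/ρ₀)·Δρ/Δz = g·(Δρ/ρ₀)/Δz = 9.8 × 6.534 × 10⁻⁴ / 43 = 1.4891 × 10⁻⁴ s⁻².
N = √(1.4891 × 10⁻⁴) = 0.012203 rad s⁻¹ → T = 2π/N = 514.89 s = 8.5815 min ≈ 8.58 min.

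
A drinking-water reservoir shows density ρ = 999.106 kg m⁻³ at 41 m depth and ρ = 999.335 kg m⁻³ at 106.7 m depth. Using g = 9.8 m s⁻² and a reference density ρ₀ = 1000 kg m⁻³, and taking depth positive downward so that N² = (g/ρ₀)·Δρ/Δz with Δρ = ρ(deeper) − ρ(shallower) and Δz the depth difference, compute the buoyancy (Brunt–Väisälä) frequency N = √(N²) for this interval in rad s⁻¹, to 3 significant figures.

Δρ = 999.335 − 999.106 = 0.229 kg m⁻³ over Δz = 106.7 − 41 = 65.7 m.
N² = (9.8/1000) × (0.229/65.7) = 3.4158 × 10⁻⁵ s⁻².
N = √(3.4158 × 10⁻⁵) = 5.8445 × 10⁻³ rad s⁻¹ ≈ 5.84 × 10⁻³ rad s⁻¹.
N² > 0, so the interval is statically stable.

5.84 × 10⁻³ rad s⁻¹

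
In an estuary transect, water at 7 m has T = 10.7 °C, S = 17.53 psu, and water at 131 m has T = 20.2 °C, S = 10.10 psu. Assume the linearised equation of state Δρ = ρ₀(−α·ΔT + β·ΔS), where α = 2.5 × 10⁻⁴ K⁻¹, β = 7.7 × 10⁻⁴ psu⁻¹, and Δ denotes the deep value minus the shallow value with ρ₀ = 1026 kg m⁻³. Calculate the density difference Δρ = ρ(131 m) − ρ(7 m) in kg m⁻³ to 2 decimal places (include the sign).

ΔT = +9.5 K, ΔS = -7.43 psu (deep − shallow).
Δρ/ρ₀ = −(2.5 × 10⁻⁴)(+9.5) + (7.7 × 10⁻⁴)(-7.43) = -8.0961 × 10⁻³.
Δρ = 1026 × (-8.0961 × 10⁻³) = -8.31 kg m⁻³.
Negative Δρ: lighter below, statically unstable.

-8.31 kg m⁻³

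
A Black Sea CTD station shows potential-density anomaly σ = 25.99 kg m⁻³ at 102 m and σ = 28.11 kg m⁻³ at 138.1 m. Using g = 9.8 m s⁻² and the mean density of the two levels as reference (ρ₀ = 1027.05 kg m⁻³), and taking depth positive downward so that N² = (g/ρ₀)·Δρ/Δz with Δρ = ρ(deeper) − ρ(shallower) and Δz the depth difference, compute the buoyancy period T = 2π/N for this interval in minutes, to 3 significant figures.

4.42 min

Δρ = 1028.11 − 1025.99 = 2.12 kg m⁻³ over Δz = 138.1 − 102 = 36.1 m.
N² = (9.8/1027.05) × (2.12/36.1) = 5.6035 × 10⁻⁴ s⁻².
N = √(5.6035 × 10⁻⁴) = 0.023672 rad s⁻¹, so T = 2π/N = 265.43 s = 4.4238 min ≈ 4.42 min.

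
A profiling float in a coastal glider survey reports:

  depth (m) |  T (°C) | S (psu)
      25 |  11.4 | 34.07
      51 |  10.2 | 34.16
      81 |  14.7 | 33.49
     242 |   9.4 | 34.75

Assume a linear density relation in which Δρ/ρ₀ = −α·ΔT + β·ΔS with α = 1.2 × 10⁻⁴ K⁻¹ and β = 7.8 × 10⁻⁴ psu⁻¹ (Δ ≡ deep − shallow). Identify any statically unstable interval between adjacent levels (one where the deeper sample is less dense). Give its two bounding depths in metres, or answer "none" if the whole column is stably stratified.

51–81 m

Evaluate Δρ/ρ₀ = −αΔT + βΔS across each adjacent pair:
  25–51 m: −αΔT+βΔS = −(1.2 × 10⁻⁴)(-1.2)+(7.8 × 10⁻⁴)(+0.09) = 2.1 × 10⁻⁴ → stable
  51–81 m: −αΔT+βΔS = −(1.2 × 10⁻⁴)(+4.5)+(7.8 × 10⁻⁴)(-0.67) = -1.1 × 10⁻³ → UNSTABLE
  81–242 m: −αΔT+βΔS = −(1.2 × 10⁻⁴)(-5.3)+(7.8 × 10⁻⁴)(+1.26) = 1.6 × 10⁻³ → stable
The 51–81 m interval has Δρ < 0: lighter water underlies denser water.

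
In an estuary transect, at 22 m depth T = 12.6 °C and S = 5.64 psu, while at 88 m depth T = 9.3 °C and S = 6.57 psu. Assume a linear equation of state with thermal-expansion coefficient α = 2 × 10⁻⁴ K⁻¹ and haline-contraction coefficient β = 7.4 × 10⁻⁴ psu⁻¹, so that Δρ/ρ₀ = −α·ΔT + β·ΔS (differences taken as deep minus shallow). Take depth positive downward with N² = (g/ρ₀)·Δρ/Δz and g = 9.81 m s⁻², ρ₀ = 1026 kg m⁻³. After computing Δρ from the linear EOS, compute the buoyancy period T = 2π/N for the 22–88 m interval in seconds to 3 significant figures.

ΔT = -3.3 K, ΔS = +0.93 psu (deep − shallow).
Δρ/ρ₀ = −αΔT + βΔS = 6.60 × 10⁻⁴ + 6.882 × 10⁻⁴ = 1.3482 × 10⁻³, so Δρ ≈ 1.383 kg m⁻³.
N² = (g/ρ₀)·Δρ/Δz = g·(Δρ/ρ₀)/Δz = 9.81 × 1.3482 × 10⁻³ / 66 = 2.0039 × 10⁻⁴ s⁻².
N = √(2.0039 × 10⁻⁴) = 0.014156 rad s⁻¹ → T = 2π/N = 443.85 s ≈ 444 s.

444 s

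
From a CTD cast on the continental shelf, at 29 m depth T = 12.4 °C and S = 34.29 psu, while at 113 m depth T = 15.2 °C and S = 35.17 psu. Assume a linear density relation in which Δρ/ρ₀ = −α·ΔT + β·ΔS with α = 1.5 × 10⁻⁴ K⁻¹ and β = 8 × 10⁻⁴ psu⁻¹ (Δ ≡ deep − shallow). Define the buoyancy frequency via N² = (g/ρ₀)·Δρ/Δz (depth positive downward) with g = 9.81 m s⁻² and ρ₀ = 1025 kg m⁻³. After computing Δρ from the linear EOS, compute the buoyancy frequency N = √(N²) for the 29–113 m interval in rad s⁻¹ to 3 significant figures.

5.76 × 10⁻³ rad s⁻¹

ΔT = +2.8 K, ΔS = +0.88 psu (deep − shallow).
Δρ/ρ₀ = −αΔT + βΔS = -4.20 × 10⁻⁴ + 7.04 × 10⁻⁴ = 2.84 × 10⁻⁴, so Δρ ≈ 0.2911 kg m⁻³.
N² = (g/ρ₀)·Δρ/Δz = g·(Δρ/ρ₀)/Δz = 9.81 × 2.84 × 10⁻⁴ / 84 = 3.3167 × 10⁻⁵ s⁻².
N = √(3.3167 × 10⁻⁵) = 5.7591 × 10⁻³ rad s⁻¹ ≈ 5.76 × 10⁻³ rad s⁻¹.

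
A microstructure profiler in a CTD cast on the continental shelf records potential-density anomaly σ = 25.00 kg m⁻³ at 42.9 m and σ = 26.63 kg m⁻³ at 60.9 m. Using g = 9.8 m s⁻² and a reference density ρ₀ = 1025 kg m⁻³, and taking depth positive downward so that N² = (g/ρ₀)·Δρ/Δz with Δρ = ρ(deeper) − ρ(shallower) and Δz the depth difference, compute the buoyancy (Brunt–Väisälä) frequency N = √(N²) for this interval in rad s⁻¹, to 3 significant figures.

0.0294 rad s⁻¹

Δρ = 1026.63 − 1025.00 = 1.63 kg m⁻³ over Δz = 60.9 − 42.9 = 18 m.
N² = (9.8/1025) × (1.63/18) = 8.6580 × 10⁻⁴ s⁻².
N = √(8.6580 × 10⁻⁴) = 0.029424 rad s⁻¹ ≈ 0.0294 rad s⁻¹.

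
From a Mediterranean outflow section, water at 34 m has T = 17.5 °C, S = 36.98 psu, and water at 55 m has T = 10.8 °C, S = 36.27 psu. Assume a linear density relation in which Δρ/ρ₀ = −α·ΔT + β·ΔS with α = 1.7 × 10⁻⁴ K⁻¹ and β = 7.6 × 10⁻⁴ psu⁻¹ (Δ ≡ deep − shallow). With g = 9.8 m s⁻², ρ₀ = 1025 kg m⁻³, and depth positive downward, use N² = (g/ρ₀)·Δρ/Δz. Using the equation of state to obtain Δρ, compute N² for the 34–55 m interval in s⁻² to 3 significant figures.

2.80 × 10⁻⁴ s⁻²

ΔT = -6.7 K, ΔS = -0.71 psu (deep − shallow).
Δρ/ρ₀ = −αΔT + βΔS = 1.139 × 10⁻³ − 5.396 × 10⁻⁴ = 5.994 × 10⁻⁴, so Δρ ≈ 0.6144 kg m⁻³.
N² = (g/ρ₀)·Δρ/Δz = g·(Δρ/ρ₀)/Δz = 9.8 × 5.994 × 10⁻⁴ / 21 = 2.7972 × 10⁻⁴ s⁻² ≈ 2.80 × 10⁻⁴ s⁻².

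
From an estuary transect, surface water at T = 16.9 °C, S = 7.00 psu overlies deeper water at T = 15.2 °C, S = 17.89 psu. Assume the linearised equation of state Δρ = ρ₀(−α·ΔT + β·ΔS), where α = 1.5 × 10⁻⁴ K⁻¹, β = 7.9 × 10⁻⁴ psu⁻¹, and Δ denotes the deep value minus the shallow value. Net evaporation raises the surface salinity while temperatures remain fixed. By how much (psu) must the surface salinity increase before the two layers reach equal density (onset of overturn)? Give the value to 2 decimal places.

11.21 psu

Neutral buoyancy requires −α(T_deep − T_surf) + β(S_deep − S_surf′) = 0.
S_surf′ = S_deep − (α/β)·ΔT = 17.89 − (1.5 × 10⁻⁴/7.9 × 10⁻⁴)·(-1.7) = 18.2128 psu.
Increase required: 18.2128 − 7.00 = 11.2128 psu.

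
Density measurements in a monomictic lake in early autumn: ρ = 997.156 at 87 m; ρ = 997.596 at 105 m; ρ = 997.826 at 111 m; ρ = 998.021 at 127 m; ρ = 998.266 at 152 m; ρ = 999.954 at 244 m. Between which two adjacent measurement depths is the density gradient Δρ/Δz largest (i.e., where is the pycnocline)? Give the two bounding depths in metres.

105–111 m

Compute the density gradient over each adjacent pair:
  87–105 m: Δρ/Δz = 0.440/18 = 0.024 kg m⁻⁴
  105–111 m: Δρ/Δz = 0.230/6 = 0.038 kg m⁻⁴
  111–127 m: Δρ/Δz = 0.195/16 = 0.012 kg m⁻⁴
  127–152 m: Δρ/Δz = 0.245/25 = 9.8 × 10⁻³ kg m⁻⁴
  152–244 m: Δρ/Δz = 1.688/92 = 0.018 kg m⁻⁴
The largest gradient is in the 105–111 m interval — the pycnocline.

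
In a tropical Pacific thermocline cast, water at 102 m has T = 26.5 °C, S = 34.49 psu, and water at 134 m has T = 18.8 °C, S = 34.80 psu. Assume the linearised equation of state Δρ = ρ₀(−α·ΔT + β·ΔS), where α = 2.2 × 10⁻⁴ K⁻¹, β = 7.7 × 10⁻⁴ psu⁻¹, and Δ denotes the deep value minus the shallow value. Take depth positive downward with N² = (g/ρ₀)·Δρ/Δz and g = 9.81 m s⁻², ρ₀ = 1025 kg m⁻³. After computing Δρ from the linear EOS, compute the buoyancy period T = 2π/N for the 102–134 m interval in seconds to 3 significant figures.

ΔT = -7.7 K, ΔS = +0.31 psu (deep − shallow).
Δρ/ρ₀ = −αΔT + βΔS = 1.694 × 10⁻³ + 2.387 × 10⁻⁴ = 1.9327 × 10⁻³, so Δρ ≈ 1.981 kg m⁻³.
N² = (g/ρ₀)·Δρ/Δz = g·(Δρ/ρ₀)/Δz = 9.81 × 1.9327 × 10⁻³ / 32 = 5.9249 × 10⁻⁴ s⁻².
N = √(5.9249 × 10⁻⁴) = 0.024341 rad s⁻¹ → T = 2π/N = 258.13 s ≈ 258 s.

258 s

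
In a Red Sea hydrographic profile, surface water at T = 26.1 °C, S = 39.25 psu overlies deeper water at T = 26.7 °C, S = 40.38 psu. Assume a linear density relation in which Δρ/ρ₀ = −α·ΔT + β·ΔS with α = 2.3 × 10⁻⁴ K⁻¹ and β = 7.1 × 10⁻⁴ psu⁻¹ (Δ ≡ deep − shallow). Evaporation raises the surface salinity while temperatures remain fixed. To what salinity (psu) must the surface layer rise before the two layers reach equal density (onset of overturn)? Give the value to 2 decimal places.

Neutral buoyancy requires −α(T_deep − T_surf) + β(S_deep − S_surf′) = 0.
S_surf′ = S_deep − (α/β)·ΔT = 40.38 − (2.3 × 10⁻⁴/7.1 × 10⁻⁴)·(+0.6) = 40.1856 psu.
Increase required: 40.1856 − 39.25 = 0.9356 psu.

40.19 psu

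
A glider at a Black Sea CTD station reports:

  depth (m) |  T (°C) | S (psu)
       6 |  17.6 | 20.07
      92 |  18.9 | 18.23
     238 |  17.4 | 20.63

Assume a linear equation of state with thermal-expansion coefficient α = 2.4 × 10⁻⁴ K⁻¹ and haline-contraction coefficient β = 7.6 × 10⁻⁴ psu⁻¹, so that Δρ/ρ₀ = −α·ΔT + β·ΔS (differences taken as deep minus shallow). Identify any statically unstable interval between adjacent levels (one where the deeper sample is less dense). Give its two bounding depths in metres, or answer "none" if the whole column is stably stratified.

Evaluate Δρ/ρ₀ = −αΔT + βΔS across each adjacent pair:
  6–92 m: −αΔT+βΔS = −(2.4 × 10⁻⁴)(+1.3)+(7.6 × 10⁻⁴)(-1.84) = -1.7 × 10⁻³ → UNSTABLE
  92–238 m: −αΔT+βΔS = −(2.4 × 10⁻⁴)(-1.5)+(7.6 × 10⁻⁴)(+2.40) = 2.2 × 10⁻³ → stable
The 6–92 m interval has Δρ < 0: lighter water underlies denser water.

6–92 m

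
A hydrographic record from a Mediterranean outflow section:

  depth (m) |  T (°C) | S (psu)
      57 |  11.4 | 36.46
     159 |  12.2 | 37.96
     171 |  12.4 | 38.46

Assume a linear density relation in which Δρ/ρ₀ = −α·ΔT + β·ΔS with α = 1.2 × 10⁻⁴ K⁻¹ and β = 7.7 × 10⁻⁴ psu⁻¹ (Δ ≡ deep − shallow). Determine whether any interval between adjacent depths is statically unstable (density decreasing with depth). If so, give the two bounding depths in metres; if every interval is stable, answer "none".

Evaluate Δρ/ρ₀ = −αΔT + βΔS across each adjacent pair:
  57–159 m: −αΔT+βΔS = −(1.2 × 10⁻⁴)(+0.8)+(7.7 × 10⁻⁴)(+1.50) = 1.1 × 10⁻³ → stable
  159–171 m: −αΔT+βΔS = −(1.2 × 10⁻⁴)(+0.2)+(7.7 × 10⁻⁴)(+0.50) = 3.6 × 10⁻⁴ → stable
Every interval has Δρ > 0: the column is stably stratified throughout.

none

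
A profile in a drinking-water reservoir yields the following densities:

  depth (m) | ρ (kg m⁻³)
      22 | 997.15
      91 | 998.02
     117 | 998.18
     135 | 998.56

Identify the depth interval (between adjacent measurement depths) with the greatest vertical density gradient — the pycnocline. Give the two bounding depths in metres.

117–135 m

Compute the density gradient over each adjacent pair:
  22–91 m: Δρ/Δz = 0.87/69 = 0.013 kg m⁻⁴
  91–117 m: Δρ/Δz = 0.16/26 = 6.2 × 10⁻³ kg m⁻⁴
  117–135 m: Δρ/Δz = 0.38/18 = 0.021 kg m⁻⁴
The largest gradient is in the 117–135 m interval — the pycnocline.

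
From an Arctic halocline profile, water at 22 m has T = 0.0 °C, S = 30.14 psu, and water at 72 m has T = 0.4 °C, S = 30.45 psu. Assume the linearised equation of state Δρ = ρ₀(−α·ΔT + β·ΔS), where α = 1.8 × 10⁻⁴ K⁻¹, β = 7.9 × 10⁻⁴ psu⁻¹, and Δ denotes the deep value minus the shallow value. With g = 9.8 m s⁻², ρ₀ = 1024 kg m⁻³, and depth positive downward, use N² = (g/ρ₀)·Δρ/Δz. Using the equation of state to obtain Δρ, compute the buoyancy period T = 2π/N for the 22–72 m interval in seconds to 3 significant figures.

1.08 × 10³ s

ΔT = +0.4 K, ΔS = +0.31 psu (deep − shallow).
Δρ/ρ₀ = −αΔT + βΔS = -7.20 × 10⁻⁵ + 2.449 × 10⁻⁴ = 1.729 × 10⁻⁴, so Δρ ≈ 0.1770 kg m⁻³.
N² = (g/ρ₀)·Δρ/Δz = g·(Δρ/ρ₀)/Δz = 9.8 × 1.729 × 10⁻⁴ / 50 = 3.3888 × 10⁻⁵ s⁻².
N = √(3.3888 × 10⁻⁵) = 5.8213 × 10⁻³ rad s⁻¹ → T = 2π/N = 1.0793 × 10³ s ≈ 1.08 × 10³ s.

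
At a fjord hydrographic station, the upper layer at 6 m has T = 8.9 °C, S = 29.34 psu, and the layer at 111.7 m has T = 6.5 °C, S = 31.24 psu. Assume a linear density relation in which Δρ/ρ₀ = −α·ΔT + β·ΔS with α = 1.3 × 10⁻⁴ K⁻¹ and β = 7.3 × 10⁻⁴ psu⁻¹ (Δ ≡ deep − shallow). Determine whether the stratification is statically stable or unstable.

stable

ΔT = 6.5 − 8.9 = -2.4 K and ΔS = 31.24 − 29.34 = +1.90 psu (deep − shallow).
−αΔT = 3.12 × 10⁻⁴; βΔS = 1.387 × 10⁻³; sum Δρ/ρ₀ = 1.699 × 10⁻³.
Δρ/ρ₀ > 0, so Δρ > 0: deeper water is denser → statically stable.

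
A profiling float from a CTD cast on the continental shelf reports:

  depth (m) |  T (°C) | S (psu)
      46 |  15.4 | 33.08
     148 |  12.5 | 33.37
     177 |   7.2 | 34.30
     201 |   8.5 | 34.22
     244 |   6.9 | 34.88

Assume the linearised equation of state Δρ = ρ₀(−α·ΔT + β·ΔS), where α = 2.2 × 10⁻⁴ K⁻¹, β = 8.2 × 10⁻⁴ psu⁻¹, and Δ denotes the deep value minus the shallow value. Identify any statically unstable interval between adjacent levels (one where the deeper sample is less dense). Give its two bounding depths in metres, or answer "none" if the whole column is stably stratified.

177–201 m

Evaluate Δρ/ρ₀ = −αΔT + βΔS across each adjacent pair:
  46–148 m: −αΔT+βΔS = −(2.2 × 10⁻⁴)(-2.9)+(8.2 × 10⁻⁴)(+0.29) = 8.8 × 10⁻⁴ → stable
  148–177 m: −αΔT+βΔS = −(2.2 × 10⁻⁴)(-5.3)+(8.2 × 10⁻⁴)(+0.93) = 1.9 × 10⁻³ → stable
  177–201 m: −αΔT+βΔS = −(2.2 × 10⁻⁴)(+1.3)+(8.2 × 10⁻⁴)(-0.08) = -3.5 × 10⁻⁴ → UNSTABLE
  201–244 m: −αΔT+βΔS = −(2.2 × 10⁻⁴)(-1.6)+(8.2 × 10⁻⁴)(+0.66) = 8.9 × 10⁻⁴ → stable
The 177–201 m interval has Δρ < 0: lighter water underlies denser water.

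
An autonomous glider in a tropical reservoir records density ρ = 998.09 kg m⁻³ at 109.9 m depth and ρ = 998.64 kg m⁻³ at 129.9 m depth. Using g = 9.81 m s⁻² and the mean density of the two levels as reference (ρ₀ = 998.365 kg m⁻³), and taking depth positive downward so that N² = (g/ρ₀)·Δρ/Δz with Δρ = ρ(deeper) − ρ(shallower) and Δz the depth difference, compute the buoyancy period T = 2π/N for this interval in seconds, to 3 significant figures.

382 s

Δρ = 998.64 − 998.09 = 0.55 kg m⁻³ over Δz = 129.9 − 109.9 = 20 m.
N² = (9.81/998.365) × (0.55/20) = 2.7022 × 10⁻⁴ s⁻².
N = √(2.7022 × 10⁻⁴) = 0.016438 rad s⁻¹, so T = 2π/N = 382.24 s ≈ 382 s.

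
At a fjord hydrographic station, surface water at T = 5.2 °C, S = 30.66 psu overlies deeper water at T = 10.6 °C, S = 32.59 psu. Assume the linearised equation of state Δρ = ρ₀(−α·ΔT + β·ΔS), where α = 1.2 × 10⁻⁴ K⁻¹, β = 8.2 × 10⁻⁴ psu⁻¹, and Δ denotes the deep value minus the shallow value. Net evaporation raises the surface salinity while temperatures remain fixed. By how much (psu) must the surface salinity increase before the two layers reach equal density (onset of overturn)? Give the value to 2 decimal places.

Neutral buoyancy requires −α(T_deep − T_surf) + β(S_deep − S_surf′) = 0.
S_surf′ = S_deep − (α/β)·ΔT = 32.59 − (1.2 × 10⁻⁴/8.2 × 10⁻⁴)·(+5.4) = 31.7998 psu.
Increase required: 31.7998 − 30.66 = 1.1398 psu.

1.14 psu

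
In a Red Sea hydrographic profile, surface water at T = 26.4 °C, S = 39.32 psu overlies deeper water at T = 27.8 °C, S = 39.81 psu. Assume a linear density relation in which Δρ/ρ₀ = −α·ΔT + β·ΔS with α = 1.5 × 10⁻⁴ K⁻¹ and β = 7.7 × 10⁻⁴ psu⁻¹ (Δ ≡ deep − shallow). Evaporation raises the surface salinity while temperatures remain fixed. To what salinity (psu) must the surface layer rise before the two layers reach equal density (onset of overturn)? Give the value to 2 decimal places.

39.54 psu

Neutral buoyancy requires −α(T_deep − T_surf) + β(S_deep − S_surf′) = 0.
S_surf′ = S_deep − (α/β)·ΔT = 39.81 − (1.5 × 10⁻⁴/7.7 × 10⁻⁴)·(+1.4) = 39.5373 psu.
Increase required: 39.5373 − 39.32 = 0.2173 psu.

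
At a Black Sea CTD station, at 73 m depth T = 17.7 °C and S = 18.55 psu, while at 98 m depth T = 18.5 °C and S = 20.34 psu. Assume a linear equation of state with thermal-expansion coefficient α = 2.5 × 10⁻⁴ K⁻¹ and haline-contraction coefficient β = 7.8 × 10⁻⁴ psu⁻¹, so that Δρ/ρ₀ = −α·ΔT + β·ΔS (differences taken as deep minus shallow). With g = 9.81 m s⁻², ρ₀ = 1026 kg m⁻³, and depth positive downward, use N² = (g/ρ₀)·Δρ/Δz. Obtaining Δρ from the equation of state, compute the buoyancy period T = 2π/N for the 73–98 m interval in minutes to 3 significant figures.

4.83 min

ΔT = +0.8 K, ΔS = +1.79 psu (deep − shallow).
Δρ/ρ₀ = −αΔT + βΔS = -2.00 × 10⁻⁴ + 1.3962 × 10⁻³ = 1.1962 × 10⁻³, so Δρ ≈ 1.227 kg m⁻³.
N² = (g/ρ₀)·Δρ/Δz = g·(Δρ/ρ₀)/Δz = 9.81 × 1.1962 × 10⁻³ / 25 = 4.6939 × 10⁻⁴ s⁻².
N = √(4.6939 × 10⁻⁴) = 0.021665 rad s⁻¹ → T = 2π/N = 290.02 s = 4.8337 min ≈ 4.83 min.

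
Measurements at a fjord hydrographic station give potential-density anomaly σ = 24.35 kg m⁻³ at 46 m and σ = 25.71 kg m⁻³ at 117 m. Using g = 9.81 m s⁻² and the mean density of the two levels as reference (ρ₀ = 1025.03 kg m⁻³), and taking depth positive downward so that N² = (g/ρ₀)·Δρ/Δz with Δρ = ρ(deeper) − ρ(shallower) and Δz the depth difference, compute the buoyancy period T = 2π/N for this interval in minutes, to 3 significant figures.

7.73 min

Δρ = 1025.71 − 1024.35 = 1.36 kg m⁻³ over Δz = 117 − 46 = 71 m.
N² = (9.81/1025.03) × (1.36/71) = 1.8332 × 10⁻⁴ s⁻².
N = √(1.8332 × 10⁻⁴) = 0.013540 rad s⁻¹, so T = 2π/N = 464.05 s = 7.7342 min ≈ 7.73 min.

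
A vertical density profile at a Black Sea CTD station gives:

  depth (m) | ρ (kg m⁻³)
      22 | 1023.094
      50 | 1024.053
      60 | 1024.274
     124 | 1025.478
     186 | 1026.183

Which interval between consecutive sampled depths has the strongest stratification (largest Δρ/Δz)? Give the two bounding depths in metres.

Compute the density gradient over each adjacent pair:
  22–50 m: Δρ/Δz = 0.959/28 = 0.034 kg m⁻⁴
  50–60 m: Δρ/Δz = 0.221/10 = 0.022 kg m⁻⁴
  60–124 m: Δρ/Δz = 1.204/64 = 0.019 kg m⁻⁴
  124–186 m: Δρ/Δz = 0.705/62 = 0.011 kg m⁻⁴
The largest gradient is in the 22–50 m interval — the pycnocline.

22–50 m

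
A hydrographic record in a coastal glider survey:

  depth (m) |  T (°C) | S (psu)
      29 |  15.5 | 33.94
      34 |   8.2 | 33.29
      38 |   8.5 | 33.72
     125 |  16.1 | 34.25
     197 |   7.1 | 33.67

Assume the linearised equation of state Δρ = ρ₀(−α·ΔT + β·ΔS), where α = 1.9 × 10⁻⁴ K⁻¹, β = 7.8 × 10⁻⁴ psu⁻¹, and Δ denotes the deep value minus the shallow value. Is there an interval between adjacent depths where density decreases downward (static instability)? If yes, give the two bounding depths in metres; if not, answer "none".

38–125 m

Evaluate Δρ/ρ₀ = −αΔT + βΔS across each adjacent pair:
  29–34 m: −αΔT+βΔS = −(1.9 × 10⁻⁴)(-7.3)+(7.8 × 10⁻⁴)(-0.65) = 8.8 × 10⁻⁴ → stable
  34–38 m: −αΔT+βΔS = −(1.9 × 10⁻⁴)(+0.3)+(7.8 × 10⁻⁴)(+0.43) = 2.8 × 10⁻⁴ → stable
  38–125 m: −αΔT+βΔS = −(1.9 × 10⁻⁴)(+7.6)+(7.8 × 10⁻⁴)(+0.53) = -1.0 × 10⁻³ → UNSTABLE
  125–197 m: −αΔT+βΔS = −(1.9 × 10⁻⁴)(-9.0)+(7.8 × 10⁻⁴)(-0.58) = 1.3 × 10⁻³ → stable
The 38–125 m interval has Δρ < 0: lighter water underlies denser water.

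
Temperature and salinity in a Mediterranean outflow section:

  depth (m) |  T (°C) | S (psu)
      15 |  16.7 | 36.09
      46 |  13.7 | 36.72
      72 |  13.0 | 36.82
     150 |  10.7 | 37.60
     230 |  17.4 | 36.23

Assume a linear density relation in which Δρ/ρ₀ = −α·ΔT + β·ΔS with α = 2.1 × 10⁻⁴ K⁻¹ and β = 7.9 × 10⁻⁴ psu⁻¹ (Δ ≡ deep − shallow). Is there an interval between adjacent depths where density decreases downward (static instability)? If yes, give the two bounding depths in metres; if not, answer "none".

Evaluate Δρ/ρ₀ = −αΔT + βΔS across each adjacent pair:
  15–46 m: −αΔT+βΔS = −(2.1 × 10⁻⁴)(-3.0)+(7.9 × 10⁻⁴)(+0.63) = 1.1 × 10⁻³ → stable
  46–72 m: −αΔT+βΔS = −(2.1 × 10⁻⁴)(-0.7)+(7.9 × 10⁻⁴)(+0.10) = 2.3 × 10⁻⁴ → stable
  72–150 m: −αΔT+βΔS = −(2.1 × 10⁻⁴)(-2.3)+(7.9 × 10⁻⁴)(+0.78) = 1.1 × 10⁻³ → stable
  150–230 m: −αΔT+βΔS = −(2.1 × 10⁻⁴)(+6.7)+(7.9 × 10⁻⁴)(-1.37) = -2.5 × 10⁻³ → UNSTABLE
The 150–230 m interval has Δρ < 0: lighter water underlies denser water.

150–230 m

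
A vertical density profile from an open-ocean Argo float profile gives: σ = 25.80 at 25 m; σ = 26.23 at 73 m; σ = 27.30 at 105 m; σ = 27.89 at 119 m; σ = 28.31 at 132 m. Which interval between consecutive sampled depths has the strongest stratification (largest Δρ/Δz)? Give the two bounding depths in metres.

Compute the density gradient over each adjacent pair:
  25–73 m: Δρ/Δz = 0.43/48 = 9.0 × 10⁻³ kg m⁻⁴
  73–105 m: Δρ/Δz = 1.07/32 = 0.033 kg m⁻⁴
  105–119 m: Δρ/Δz = 0.59/14 = 0.042 kg m⁻⁴
  119–132 m: Δρ/Δz = 0.42/13 = 0.032 kg m⁻⁴
The largest gradient is in the 105–119 m interval — the pycnocline.

105–119 m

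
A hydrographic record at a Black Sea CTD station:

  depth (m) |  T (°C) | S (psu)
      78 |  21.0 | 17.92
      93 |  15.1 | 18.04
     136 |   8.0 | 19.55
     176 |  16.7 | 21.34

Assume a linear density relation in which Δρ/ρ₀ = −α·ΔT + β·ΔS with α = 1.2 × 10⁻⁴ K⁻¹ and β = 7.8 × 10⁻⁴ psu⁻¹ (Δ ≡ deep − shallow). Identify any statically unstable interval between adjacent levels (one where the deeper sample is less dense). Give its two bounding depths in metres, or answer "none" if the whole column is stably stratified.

Evaluate Δρ/ρ₀ = −αΔT + βΔS across each adjacent pair:
  78–93 m: −αΔT+βΔS = −(1.2 × 10⁻⁴)(-5.9)+(7.8 × 10⁻⁴)(+0.12) = 8.0 × 10⁻⁴ → stable
  93–136 m: −αΔT+βΔS = −(1.2 × 10⁻⁴)(-7.1)+(7.8 × 10⁻⁴)(+1.51) = 2.0 × 10⁻³ → stable
  136–176 m: −αΔT+βΔS = −(1.2 × 10⁻⁴)(+8.7)+(7.8 × 10⁻⁴)(+1.79) = 3.5 × 10⁻⁴ → stable
Every interval has Δρ > 0: the column is stably stratified throughout.

none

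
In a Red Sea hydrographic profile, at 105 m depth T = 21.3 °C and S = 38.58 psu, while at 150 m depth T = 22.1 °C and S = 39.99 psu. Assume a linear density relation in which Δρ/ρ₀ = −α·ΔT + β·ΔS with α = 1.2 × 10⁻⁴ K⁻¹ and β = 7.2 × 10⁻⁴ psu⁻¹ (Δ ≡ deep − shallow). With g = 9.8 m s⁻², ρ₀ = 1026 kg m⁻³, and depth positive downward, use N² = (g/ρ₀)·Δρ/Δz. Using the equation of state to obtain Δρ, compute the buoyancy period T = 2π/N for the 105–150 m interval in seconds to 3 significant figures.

ΔT = +0.8 K, ΔS = +1.41 psu (deep − shallow).
Δρ/ρ₀ = −αΔT + βΔS = -9.60 × 10⁻⁵ + 1.0152 × 10⁻³ = 9.192 × 10⁻⁴, so Δρ ≈ 0.9431 kg m⁻³.
N² = (g/ρ₀)·Δρ/Δz = g·(Δρ/ρ₀)/Δz = 9.8 × 9.192 × 10⁻⁴ / 45 = 2.0018 × 10⁻⁴ s⁻².
N = √(2.0018 × 10⁻⁴) = 0.014148 rad s⁻¹ → T = 2π/N = 444.10 s ≈ 444 s.

444 s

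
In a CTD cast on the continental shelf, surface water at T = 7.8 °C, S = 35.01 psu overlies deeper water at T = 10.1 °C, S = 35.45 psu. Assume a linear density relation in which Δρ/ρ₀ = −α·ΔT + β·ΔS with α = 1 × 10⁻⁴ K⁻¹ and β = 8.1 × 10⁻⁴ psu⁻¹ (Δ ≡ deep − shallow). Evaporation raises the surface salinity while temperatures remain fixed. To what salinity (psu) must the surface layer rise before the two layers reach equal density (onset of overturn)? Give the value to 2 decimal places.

Neutral buoyancy requires −α(T_deep − T_surf) + β(S_deep − S_surf′) = 0.
S_surf′ = S_deep − (α/β)·ΔT = 35.45 − (1 × 10⁻⁴/8.1 × 10⁻⁴)·(+2.3) = 35.1660 psu.
Increase required: 35.1660 − 35.01 = 0.1560 psu.

35.17 psu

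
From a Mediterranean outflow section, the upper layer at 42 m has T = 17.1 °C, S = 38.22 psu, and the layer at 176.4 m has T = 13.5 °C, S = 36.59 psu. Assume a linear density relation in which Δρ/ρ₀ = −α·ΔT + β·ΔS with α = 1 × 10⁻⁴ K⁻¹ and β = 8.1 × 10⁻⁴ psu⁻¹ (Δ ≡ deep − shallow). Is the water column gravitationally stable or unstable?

unstable

ΔT = 13.5 − 17.1 = -3.6 K and ΔS = 36.59 − 38.22 = -1.63 psu (deep − shallow).
−αΔT = 3.60 × 10⁻⁴; βΔS = -1.3203 × 10⁻³; sum Δρ/ρ₀ = -9.603 × 10⁻⁴.
Δρ/ρ₀ < 0, so Δρ < 0: deeper water is lighter → statically unstable; the column would overturn.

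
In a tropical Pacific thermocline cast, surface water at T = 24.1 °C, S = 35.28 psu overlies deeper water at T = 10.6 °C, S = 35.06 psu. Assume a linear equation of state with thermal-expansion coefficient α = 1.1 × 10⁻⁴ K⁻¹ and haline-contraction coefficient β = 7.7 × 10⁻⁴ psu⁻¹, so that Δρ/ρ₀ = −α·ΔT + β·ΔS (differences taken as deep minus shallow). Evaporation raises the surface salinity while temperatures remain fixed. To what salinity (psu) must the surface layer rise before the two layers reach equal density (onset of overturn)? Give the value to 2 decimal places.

36.99 psu

Neutral buoyancy requires −α(T_deep − T_surf) + β(S_deep − S_surf′) = 0.
S_surf′ = S_deep − (α/β)·ΔT = 35.06 − (1.1 × 10⁻⁴/7.7 × 10⁻⁴)·(-13.5) = 36.9886 psu.
Increase required: 36.9886 − 35.28 = 1.7086 psu.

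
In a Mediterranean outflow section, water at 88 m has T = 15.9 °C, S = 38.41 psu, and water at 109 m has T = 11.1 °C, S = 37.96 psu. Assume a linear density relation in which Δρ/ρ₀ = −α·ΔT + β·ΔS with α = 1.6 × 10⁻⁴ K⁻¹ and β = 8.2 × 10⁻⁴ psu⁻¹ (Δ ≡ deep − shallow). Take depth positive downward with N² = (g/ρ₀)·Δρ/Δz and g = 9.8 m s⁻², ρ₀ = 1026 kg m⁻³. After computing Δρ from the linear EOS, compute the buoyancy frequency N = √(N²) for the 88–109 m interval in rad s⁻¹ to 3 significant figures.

ΔT = -4.8 K, ΔS = -0.45 psu (deep − shallow).
Δρ/ρ₀ = −αΔT + βΔS = 7.68 × 10⁻⁴ − 3.69 × 10⁻⁴ = 3.99 × 10⁻⁴, so Δρ ≈ 0.4094 kg m⁻³.
N² = (g/ρ₀)·Δρ/Δz = g·(Δρ/ρ₀)/Δz = 9.8 × 3.99 × 10⁻⁴ / 21 = 1.8620 × 10⁻⁴ s⁻².
N = √(1.8620 × 10⁻⁴) = 0.013646 rad s⁻¹ ≈ 0.0136 rad s⁻¹.

0.0136 rad s⁻¹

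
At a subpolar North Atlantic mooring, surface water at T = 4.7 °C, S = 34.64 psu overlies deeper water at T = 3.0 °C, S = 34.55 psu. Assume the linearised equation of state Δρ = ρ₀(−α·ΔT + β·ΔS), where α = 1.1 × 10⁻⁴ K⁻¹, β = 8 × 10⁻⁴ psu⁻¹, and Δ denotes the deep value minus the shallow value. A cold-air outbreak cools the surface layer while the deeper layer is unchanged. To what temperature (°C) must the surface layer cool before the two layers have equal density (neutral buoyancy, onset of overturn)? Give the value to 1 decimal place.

Neutral buoyancy requires Δρ = 0, i.e. −α(T_deep − T_surf′) + β(S_deep − S_surf) = 0.
T_surf′ = T_deep − (β/α)·ΔS = 3.0 − (8 × 10⁻⁴/1.1 × 10⁻⁴)·(-0.09) = 3.655 °C.
Cooling required: 4.7 − (3.655) = 1.045 °C.

3.7 °C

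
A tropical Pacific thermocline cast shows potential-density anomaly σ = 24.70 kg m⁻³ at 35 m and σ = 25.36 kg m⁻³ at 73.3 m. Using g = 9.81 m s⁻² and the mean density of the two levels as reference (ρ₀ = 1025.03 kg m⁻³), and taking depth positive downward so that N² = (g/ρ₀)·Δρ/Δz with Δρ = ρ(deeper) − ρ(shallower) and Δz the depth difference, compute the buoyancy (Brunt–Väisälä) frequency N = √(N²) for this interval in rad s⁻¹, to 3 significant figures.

0.0128 rad s⁻¹

Δρ = 1025.36 − 1024.70 = 0.66 kg m⁻³ over Δz = 73.3 − 35 = 38.3 m.
N² = (9.81/1025.03) × (0.66/38.3) = 1.6492 × 10⁻⁴ s⁻².
N = √(1.6492 × 10⁻⁴) = 0.012842 rad s⁻¹ ≈ 0.0128 rad s⁻¹.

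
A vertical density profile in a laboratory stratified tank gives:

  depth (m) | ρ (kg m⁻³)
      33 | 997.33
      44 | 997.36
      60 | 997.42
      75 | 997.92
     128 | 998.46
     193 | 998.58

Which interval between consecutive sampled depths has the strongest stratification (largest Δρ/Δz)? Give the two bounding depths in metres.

60–75 m

Compute the density gradient over each adjacent pair:
  33–44 m: Δρ/Δz = 0.03/11 = 2.7 × 10⁻³ kg m⁻⁴
  44–60 m: Δρ/Δz = 0.06/16 = 3.7 × 10⁻³ kg m⁻⁴
  60–75 m: Δρ/Δz = 0.50/15 = 0.033 kg m⁻⁴
  75–128 m: Δρ/Δz = 0.54/53 = 0.010 kg m⁻⁴
  128–193 m: Δρ/Δz = 0.12/65 = 1.8 × 10⁻³ kg m⁻⁴
The largest gradient is in the 60–75 m interval — the pycnocline.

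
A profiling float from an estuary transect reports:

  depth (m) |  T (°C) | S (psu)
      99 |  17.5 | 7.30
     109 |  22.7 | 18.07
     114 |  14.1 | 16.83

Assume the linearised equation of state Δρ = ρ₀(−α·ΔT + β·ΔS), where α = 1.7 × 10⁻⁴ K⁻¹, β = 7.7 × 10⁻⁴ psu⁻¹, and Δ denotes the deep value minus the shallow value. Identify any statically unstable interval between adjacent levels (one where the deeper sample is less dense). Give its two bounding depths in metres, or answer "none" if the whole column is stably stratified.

none

Evaluate Δρ/ρ₀ = −αΔT + βΔS across each adjacent pair:
  99–109 m: −αΔT+βΔS = −(1.7 × 10⁻⁴)(+5.2)+(7.7 × 10⁻⁴)(+10.77) = 7.4 × 10⁻³ → stable
  109–114 m: −αΔT+βΔS = −(1.7 × 10⁻⁴)(-8.6)+(7.7 × 10⁻⁴)(-1.24) = 5.1 × 10⁻⁴ → stable
Every interval has Δρ > 0: the column is stably stratified throughout.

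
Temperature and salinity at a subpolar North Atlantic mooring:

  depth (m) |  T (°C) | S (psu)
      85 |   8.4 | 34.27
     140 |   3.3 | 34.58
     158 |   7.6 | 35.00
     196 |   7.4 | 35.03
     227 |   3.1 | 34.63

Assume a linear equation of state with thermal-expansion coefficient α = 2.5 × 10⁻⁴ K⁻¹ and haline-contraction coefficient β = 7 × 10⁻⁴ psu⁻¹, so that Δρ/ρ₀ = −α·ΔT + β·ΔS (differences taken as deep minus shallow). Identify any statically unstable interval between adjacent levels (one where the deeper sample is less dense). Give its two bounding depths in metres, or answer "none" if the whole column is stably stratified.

140–158 m

Evaluate Δρ/ρ₀ = −αΔT + βΔS across each adjacent pair:
  85–140 m: −αΔT+βΔS = −(2.5 × 10⁻⁴)(-5.1)+(7 × 10⁻⁴)(+0.31) = 1.5 × 10⁻³ → stable
  140–158 m: −αΔT+βΔS = −(2.5 × 10⁻⁴)(+4.3)+(7 × 10⁻⁴)(+0.42) = -7.8 × 10⁻⁴ → UNSTABLE
  158–196 m: −αΔT+βΔS = −(2.5 × 10⁻⁴)(-0.2)+(7 × 10⁻⁴)(+0.03) = 7.1 × 10⁻⁵ → stable
  196–227 m: −αΔT+βΔS = −(2.5 × 10⁻⁴)(-4.3)+(7 × 10⁻⁴)(-0.40) = 7.9 × 10⁻⁴ → stable
The 140–158 m interval has Δρ < 0: lighter water underlies denser water.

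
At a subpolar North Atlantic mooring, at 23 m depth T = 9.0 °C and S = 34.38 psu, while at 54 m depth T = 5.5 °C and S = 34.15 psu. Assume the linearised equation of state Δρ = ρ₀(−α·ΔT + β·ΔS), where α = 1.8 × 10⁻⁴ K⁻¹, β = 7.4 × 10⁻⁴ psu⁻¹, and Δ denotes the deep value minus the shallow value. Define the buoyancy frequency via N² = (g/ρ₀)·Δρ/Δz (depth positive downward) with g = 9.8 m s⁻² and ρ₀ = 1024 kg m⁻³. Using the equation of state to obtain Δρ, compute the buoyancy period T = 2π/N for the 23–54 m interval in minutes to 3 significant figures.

8.69 min

ΔT = -3.5 K, ΔS = -0.23 psu (deep − shallow).
Δρ/ρ₀ = −αΔT + βΔS = 6.30 × 10⁻⁴ − 1.702 × 10⁻⁴ = 4.598 × 10⁻⁴, so Δρ ≈ 0.4708 kg m⁻³.
N² = (g/ρ₀)·Δρ/Δz = g·(Δρ/ρ₀)/Δz = 9.8 × 4.598 × 10⁻⁴ / 31 = 1.4536 × 10⁻⁴ s⁻².
N = √(1.4536 × 10⁻⁴) = 0.012057 rad s⁻¹ → T = 2π/N = 521.12 s = 8.6853 min ≈ 8.69 min.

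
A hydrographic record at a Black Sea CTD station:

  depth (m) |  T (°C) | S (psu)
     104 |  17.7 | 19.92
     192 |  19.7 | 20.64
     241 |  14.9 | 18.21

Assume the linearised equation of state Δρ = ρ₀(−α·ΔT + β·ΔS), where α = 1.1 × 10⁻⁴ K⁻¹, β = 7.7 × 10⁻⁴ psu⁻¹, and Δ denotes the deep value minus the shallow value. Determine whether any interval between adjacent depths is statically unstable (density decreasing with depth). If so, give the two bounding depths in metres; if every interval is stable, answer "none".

192–241 m

Evaluate Δρ/ρ₀ = −αΔT + βΔS across each adjacent pair:
  104–192 m: −αΔT+βΔS = −(1.1 × 10⁻⁴)(+2.0)+(7.7 × 10⁻⁴)(+0.72) = 3.3 × 10⁻⁴ → stable
  192–241 m: −αΔT+βΔS = −(1.1 × 10⁻⁴)(-4.8)+(7.7 × 10⁻⁴)(-2.43) = -1.3 × 10⁻³ → UNSTABLE
The 192–241 m interval has Δρ < 0: lighter water underlies denser water.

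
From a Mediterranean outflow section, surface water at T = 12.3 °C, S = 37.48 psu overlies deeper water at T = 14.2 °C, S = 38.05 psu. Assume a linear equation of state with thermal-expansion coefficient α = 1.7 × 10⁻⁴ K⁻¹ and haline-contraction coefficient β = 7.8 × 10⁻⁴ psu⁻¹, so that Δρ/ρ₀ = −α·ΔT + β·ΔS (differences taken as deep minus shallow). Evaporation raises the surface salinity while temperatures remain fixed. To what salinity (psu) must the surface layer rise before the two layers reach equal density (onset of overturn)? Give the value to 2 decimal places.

Neutral buoyancy requires −α(T_deep − T_surf) + β(S_deep − S_surf′) = 0.
S_surf′ = S_deep − (α/β)·ΔT = 38.05 − (1.7 × 10⁻⁴/7.8 × 10⁻⁴)·(+1.9) = 37.6359 psu.
Increase required: 37.6359 − 37.48 = 0.1559 psu.

37.64 psu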